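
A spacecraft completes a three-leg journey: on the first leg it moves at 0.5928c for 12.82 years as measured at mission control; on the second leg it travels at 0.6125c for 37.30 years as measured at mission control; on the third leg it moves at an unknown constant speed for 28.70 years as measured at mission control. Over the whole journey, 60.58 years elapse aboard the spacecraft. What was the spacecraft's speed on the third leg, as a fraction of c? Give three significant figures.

β = 0.690

Leg 1: γ = 1/√(1 − 0.5928²) = 1/√0.6486 = 1.242; τ_1 = 12.82/1.242 = 10.32 years.
Leg 2: γ = 1/√(1 − 0.6125²) = 1/√0.6248 = 1.265; τ_2 = 37.30/1.265 = 29.48 years.
Leg 3: speed unknown; τ_3 = 28.70/γ_3.
Total proper time: 10.32 + 29.48 + τ_3 = 60.58, so τ_3 = 60.58 − 39.81 = 20.77 years.
γ_3 = 28.70/20.77 = 1.382; β = √(1 − 1/γ²) = √0.4762.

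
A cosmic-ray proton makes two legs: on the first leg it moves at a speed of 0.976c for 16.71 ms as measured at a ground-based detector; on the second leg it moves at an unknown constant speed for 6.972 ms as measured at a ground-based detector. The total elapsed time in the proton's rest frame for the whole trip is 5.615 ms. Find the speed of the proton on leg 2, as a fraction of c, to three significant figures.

β = 0.959

Leg 1: γ = 1/√(1 − 0.976²) = 1/√0.04742 = 4.592; τ_1 = 16.71/4.592 = 3.639 ms.
Leg 2: speed unknown; τ_2 = 6.972/γ_2.
Total proper time: 3.639 + τ_2 = 5.615, so τ_2 = 5.615 − 3.639 = 1.976 ms.
γ_2 = 6.972/1.976 = 3.528; β = √(1 − 1/γ²) = √0.9197.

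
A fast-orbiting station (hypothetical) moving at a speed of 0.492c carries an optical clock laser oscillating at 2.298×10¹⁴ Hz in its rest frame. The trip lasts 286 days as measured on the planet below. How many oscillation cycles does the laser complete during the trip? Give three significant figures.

N = 4.94×10²¹

γ = 1/√(1 − 0.492²) = 1/√0.7579 = 1.149
The oscillator's own cycle count is N = f × τ where τ is the proper time aboard the station. τ = Δt/γ = 286/1.149 = 249.0 days = 2.151×10⁷ s.
N = 2.298×10¹⁴ × 2.151×10⁷ = 4.944×10²¹.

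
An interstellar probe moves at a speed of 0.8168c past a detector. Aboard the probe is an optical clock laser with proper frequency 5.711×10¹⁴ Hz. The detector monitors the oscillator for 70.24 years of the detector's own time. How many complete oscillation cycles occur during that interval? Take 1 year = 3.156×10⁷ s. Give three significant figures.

γ = 1/√(1 − 0.8168²) = 1/√0.3328 = 1.733
During 70.24 years of lab time, the oscillator's proper time advances by τ = Δt/γ = 70.24/1.733 = 40.52 years = 1.279×10⁹ s.
N = f × τ = 5.711×10¹⁴ × 1.279×10⁹ = 7.304×10²³.

N = 7.30×10²³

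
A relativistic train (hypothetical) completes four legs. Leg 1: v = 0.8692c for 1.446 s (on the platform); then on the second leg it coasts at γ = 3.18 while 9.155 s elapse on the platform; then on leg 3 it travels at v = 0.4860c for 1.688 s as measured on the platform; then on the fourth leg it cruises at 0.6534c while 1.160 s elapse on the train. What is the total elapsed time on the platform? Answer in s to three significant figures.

Δt = 13.8 s

Leg 1: 1.446 s is already measured on the platform.
Leg 2: 9.155 s is already measured on the platform.
Leg 3: 1.688 s is already measured on the platform.
Leg 4: γ = 1/√(1 − 0.6534²) = 1/√0.5731 = 1.321; Δt_4 = 1.321 × 1.160 = 1.532 s.
Total: 1.446 + 9.155 + 1.688 + 1.532 s.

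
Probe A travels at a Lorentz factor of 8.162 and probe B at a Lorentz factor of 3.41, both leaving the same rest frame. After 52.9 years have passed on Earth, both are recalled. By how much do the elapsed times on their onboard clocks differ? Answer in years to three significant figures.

|τ_A − τ_B| = 9.03 years

A: γ = 8.162; τ_A = 52.9/8.162 = 6.481 years.
B: γ = 3.41; τ_B = 52.9/3.410 = 15.51 years.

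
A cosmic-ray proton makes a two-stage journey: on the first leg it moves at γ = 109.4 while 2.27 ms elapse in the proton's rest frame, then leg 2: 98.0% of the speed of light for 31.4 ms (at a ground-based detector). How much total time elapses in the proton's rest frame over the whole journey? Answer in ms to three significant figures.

Leg 1: 2.27 ms is already measured in the proton's rest frame.
Leg 2: β = 0.980; γ = 1/√(1 − 0.980²) = 1/√0.03960 = 5.025; τ_2 = 31.4/5.025 = 6.249 ms.
Total: 2.270 + 6.249 ms.

τ = 8.52 ms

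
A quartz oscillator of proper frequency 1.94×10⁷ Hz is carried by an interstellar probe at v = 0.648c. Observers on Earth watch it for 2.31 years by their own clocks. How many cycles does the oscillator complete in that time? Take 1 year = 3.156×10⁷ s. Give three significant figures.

N = 1.08×10¹⁵

γ = 1/√(1 − 0.648²) = 1/√0.5801 = 1.313
During 2.31 years of lab time, the oscillator's proper time advances by τ = Δt/γ = 2.31/1.313 = 1.759 years = 5.553×10⁷ s.
N = f × τ = 1.94×10⁷ × 5.553×10⁷ = 1.077×10¹⁵.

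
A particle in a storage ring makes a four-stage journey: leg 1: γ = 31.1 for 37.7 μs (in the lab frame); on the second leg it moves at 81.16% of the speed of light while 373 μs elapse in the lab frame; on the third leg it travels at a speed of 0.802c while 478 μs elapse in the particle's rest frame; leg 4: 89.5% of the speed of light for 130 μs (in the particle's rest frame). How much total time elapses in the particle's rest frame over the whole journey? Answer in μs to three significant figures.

Leg 1: γ = 31.1; τ_1 = 37.7/31.10 = 1.212 μs.
Leg 2: β = 0.8116; γ = 1/√(1 − 0.8116²) = 1/√0.3413 = 1.712; τ_2 = 373/1.712 = 217.9 μs.
Leg 3: 478 μs is already measured in the particle's rest frame.
Leg 4: 130 μs is already measured in the particle's rest frame.
Total: 1.212 + 217.9 + 478.0 + 130.0 μs.

τ = 827 μs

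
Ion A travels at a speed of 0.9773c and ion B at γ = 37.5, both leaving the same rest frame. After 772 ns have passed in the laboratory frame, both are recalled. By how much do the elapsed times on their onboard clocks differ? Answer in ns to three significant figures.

|τ_A − τ_B| = 143 ns

A: γ = 1/√(1 − 0.9773²) = 1/√0.04488 = 4.720; τ_A = 772/4.720 = 163.6 ns.
B: γ = 37.5; τ_B = 772/37.50 = 20.59 ns.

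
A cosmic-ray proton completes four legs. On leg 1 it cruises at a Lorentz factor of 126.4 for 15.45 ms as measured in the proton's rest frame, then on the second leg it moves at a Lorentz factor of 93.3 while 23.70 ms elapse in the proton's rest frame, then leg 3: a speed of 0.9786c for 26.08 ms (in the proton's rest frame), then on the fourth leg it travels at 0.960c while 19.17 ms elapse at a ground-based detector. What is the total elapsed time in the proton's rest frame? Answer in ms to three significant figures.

τ = 70.6 ms

Leg 1: 15.45 ms is already measured in the proton's rest frame.
Leg 2: 23.70 ms is already measured in the proton's rest frame.
Leg 3: 26.08 ms is already measured in the proton's rest frame.
Leg 4: γ = 1/√(1 − 0.960²) = 25/7 ≈ 3.571; τ_4 = 19.17/3.571 = 5.368 ms.
Total: 15.45 + 23.70 + 26.08 + 5.368 ms.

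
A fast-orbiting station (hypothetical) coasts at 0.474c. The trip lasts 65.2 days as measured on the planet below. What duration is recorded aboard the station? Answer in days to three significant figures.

τ = 57.4 days

γ = 1/√(1 − 0.474²) = 1/√0.7753 = 1.136
The interval measured on the planet below is the dilated one; the clock aboard the station measures the proper time τ = Δt/γ = 65.2/1.136 days.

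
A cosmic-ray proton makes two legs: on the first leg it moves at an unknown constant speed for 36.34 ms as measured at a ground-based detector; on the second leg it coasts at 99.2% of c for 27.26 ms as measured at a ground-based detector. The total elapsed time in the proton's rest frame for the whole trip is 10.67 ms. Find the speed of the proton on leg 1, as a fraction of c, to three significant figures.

β = 0.980

Leg 1: speed unknown; τ_1 = 36.34/γ_1.
Leg 2: β = 0.992; γ = 1/√(1 − 0.992²) = 1/√0.01594 = 7.922; τ_2 = 27.26/7.922 = 3.441 ms.
Total proper time: τ_1 + 3.441 = 10.67, so τ_1 = 10.67 − 3.441 = 7.229 ms.
γ_1 = 36.34/7.229 = 5.027; β = √(1 − 1/γ²) = √0.9604.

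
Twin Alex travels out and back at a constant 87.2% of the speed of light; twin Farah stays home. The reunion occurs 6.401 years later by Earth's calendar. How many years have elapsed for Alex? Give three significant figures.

β = 0.872; γ = 1/√(1 − 0.872²) = 1/√0.2396 = 2.043
Alex's clock measures proper time along the trip: τ = Δt/γ = 6.401/2.043 years.

τ = 3.13 years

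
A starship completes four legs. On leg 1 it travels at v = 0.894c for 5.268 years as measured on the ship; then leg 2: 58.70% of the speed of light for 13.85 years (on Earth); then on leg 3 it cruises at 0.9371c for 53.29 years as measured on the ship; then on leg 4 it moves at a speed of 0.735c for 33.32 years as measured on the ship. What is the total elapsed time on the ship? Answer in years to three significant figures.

Leg 1: 5.268 years is already measured on the ship.
Leg 2: β = 0.5870; γ = 1/√(1 − 0.5870²) = 1/√0.6554 = 1.235; τ_2 = 13.85/1.235 = 11.21 years.
Leg 3: 53.29 years is already measured on the ship.
Leg 4: 33.32 years is already measured on the ship.
Total: 5.268 + 11.21 + 53.29 + 33.32 years.

τ = 103 years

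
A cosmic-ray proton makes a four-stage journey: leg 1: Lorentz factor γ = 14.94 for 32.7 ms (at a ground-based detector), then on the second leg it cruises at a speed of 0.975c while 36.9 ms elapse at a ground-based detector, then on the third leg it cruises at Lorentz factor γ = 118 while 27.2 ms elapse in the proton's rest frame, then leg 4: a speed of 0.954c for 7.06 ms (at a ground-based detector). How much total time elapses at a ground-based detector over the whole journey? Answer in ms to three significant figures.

Leg 1: 32.7 ms is already measured at a ground-based detector.
Leg 2: 36.9 ms is already measured at a ground-based detector.
Leg 3: γ = 118; Δt_3 = 118.0 × 27.2 = 3210 ms.
Leg 4: 7.06 ms is already measured at a ground-based detector.
Total: 32.70 + 36.90 + 3210 + 7.060 ms.

Δt = 3290 ms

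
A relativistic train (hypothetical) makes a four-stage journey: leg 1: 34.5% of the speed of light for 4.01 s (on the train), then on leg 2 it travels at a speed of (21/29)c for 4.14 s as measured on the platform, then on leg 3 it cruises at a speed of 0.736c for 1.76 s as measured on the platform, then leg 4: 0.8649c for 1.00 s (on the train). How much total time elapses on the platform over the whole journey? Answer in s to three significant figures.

Δt = 12.2 s

Leg 1: β = 0.345; γ = 1/√(1 − 0.345²) = 1/√0.8810 = 1.065; Δt_1 = 1.065 × 4.01 = 4.272 s.
Leg 2: 4.14 s is already measured on the platform.
Leg 3: 1.76 s is already measured on the platform.
Leg 4: γ = 1/√(1 − 0.8649²) = 1/√0.2519 = 1.992; Δt_4 = 1.992 × 1.00 = 1.992 s.
Total: 4.272 + 4.140 + 1.760 + 1.992 s.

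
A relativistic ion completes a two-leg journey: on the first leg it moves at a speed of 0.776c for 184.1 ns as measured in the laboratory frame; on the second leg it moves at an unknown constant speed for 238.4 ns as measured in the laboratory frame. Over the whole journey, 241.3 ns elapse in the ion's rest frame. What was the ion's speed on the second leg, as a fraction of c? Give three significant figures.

Leg 1: γ = 1/√(1 − 0.776²) = 1/√0.3978 = 1.585; τ_1 = 184.1/1.585 = 116.1 ns.
Leg 2: speed unknown; τ_2 = 238.4/γ_2.
Total proper time: 116.1 + τ_2 = 241.3, so τ_2 = 241.3 − 116.1 = 125.2 ns.
γ_2 = 238.4/125.2 = 1.904; β = √(1 − 1/γ²) = √0.7243.

β = 0.851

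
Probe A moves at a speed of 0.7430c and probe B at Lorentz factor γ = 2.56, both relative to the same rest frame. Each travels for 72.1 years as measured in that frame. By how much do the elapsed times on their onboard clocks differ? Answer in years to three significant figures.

A: γ = 1/√(1 − 0.7430²) = 1/√0.4480 = 1.494; τ_A = 72.1/1.494 = 48.26 years.
B: γ = 2.56; τ_B = 72.1/2.560 = 28.16 years.

|τ_A − τ_B| = 20.1 years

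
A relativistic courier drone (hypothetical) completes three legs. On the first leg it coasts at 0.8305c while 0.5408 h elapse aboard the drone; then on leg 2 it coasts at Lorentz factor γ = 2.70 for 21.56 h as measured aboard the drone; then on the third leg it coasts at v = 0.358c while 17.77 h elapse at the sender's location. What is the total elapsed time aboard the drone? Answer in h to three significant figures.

Leg 1: 0.5408 h is already measured aboard the drone.
Leg 2: 21.56 h is already measured aboard the drone.
Leg 3: γ = 1/√(1 − 0.358²) = 1/√0.8718 = 1.071; τ_3 = 17.77/1.071 = 16.59 h.
Total: 0.5408 + 21.56 + 16.59 h.

τ = 38.7 h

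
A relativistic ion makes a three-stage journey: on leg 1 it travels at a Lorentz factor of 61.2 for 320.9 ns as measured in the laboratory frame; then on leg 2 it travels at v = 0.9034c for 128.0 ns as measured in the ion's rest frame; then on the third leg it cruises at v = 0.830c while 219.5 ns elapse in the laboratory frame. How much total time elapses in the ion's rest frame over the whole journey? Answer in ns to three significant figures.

Leg 1: γ = 61.2; τ_1 = 320.9/61.20 = 5.243 ns.
Leg 2: 128.0 ns is already measured in the ion's rest frame.
Leg 3: γ = 1/√(1 − 0.830²) = 1/√0.3111 = 1.793; τ_3 = 219.5/1.793 = 122.4 ns.
Total: 5.243 + 128.0 + 122.4 ns.

τ = 256 ns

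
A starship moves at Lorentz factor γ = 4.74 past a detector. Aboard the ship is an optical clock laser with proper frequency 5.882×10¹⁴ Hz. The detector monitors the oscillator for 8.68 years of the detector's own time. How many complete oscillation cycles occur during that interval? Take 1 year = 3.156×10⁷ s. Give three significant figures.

γ = 4.74
During 8.68 years of lab time, the oscillator's proper time advances by τ = Δt/γ = 8.68/4.740 = 1.831 years = 5.779×10⁷ s.
N = f × τ = 5.882×10¹⁴ × 5.779×10⁷ = 3.399×10²².

N = 3.40×10²²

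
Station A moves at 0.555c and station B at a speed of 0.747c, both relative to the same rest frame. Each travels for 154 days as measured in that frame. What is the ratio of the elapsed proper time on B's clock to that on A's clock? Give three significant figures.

τ_B/τ_A = 0.799

A: γ = 1/√(1 − 0.555²) = 1/√0.6920 = 1.202. B: γ = 1/√(1 − 0.747²) = 1/√0.4420 = 1.504.
τ_A/τ_B = γ_B/γ_A = 1.504/1.202 = 1.251, so τ_B/τ_A = 0.7992.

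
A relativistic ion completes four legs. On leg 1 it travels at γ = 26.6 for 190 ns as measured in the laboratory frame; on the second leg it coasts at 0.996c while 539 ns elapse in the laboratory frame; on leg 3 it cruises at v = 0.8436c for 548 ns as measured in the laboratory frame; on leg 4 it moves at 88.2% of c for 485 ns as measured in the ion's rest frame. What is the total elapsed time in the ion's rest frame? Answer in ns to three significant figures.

Leg 1: γ = 26.6; τ_1 = 190/26.60 = 7.143 ns.
Leg 2: γ = 1/√(1 − 0.996²) = 1/√0.007984 = 11.19; τ_2 = 539/11.19 = 48.16 ns.
Leg 3: γ = 1/√(1 − 0.8436²) = 1/√0.2883 = 1.862; τ_3 = 548/1.862 = 294.3 ns.
Leg 4: 485 ns is already measured in the ion's rest frame.
Total: 7.143 + 48.16 + 294.3 + 485.0 ns.

τ = 835 ns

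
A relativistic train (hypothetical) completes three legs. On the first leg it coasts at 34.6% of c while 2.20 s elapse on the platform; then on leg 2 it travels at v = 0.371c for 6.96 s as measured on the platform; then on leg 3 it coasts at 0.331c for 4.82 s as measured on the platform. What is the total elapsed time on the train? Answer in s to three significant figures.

Leg 1: β = 0.346; γ = 1/√(1 − 0.346²) = 1/√0.8803 = 1.066; τ_1 = 2.20/1.066 = 2.064 s.
Leg 2: γ = 1/√(1 − 0.371²) = 1/√0.8624 = 1.077; τ_2 = 6.96/1.077 = 6.463 s.
Leg 3: γ = 1/√(1 − 0.331²) = 1/√0.8904 = 1.060; τ_3 = 4.82/1.060 = 4.548 s.
Total: 2.064 + 6.463 + 4.548 s.

τ = 13.1 s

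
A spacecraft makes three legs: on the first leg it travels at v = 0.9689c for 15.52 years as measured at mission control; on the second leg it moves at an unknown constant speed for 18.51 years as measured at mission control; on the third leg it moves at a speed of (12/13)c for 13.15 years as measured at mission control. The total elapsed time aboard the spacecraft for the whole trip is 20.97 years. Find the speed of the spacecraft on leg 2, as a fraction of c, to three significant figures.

β = 0.758

Leg 1: γ = 1/√(1 − 0.9689²) = 1/√0.06123 = 4.041; τ_1 = 15.52/4.041 = 3.840 years.
Leg 2: speed unknown; τ_2 = 18.51/γ_2.
Leg 3: γ = 1/√(1 − (12/13)²) = 13/5 = 2.600; τ_3 = 13.15/2.600 = 5.058 years.
Total proper time: 3.840 + τ_2 + 5.058 = 20.97, so τ_2 = 20.97 − 8.898 = 12.07 years.
γ_2 = 18.51/12.07 = 1.533; β = √(1 − 1/γ²) = √0.5747.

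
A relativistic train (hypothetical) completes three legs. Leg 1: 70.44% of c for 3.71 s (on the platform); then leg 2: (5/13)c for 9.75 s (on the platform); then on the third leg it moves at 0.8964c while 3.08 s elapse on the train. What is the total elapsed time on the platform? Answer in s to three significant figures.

Leg 1: 3.71 s is already measured on the platform.
Leg 2: 9.75 s is already measured on the platform.
Leg 3: γ = 1/√(1 − 0.8964²) = 1/√0.1965 = 2.256; Δt_3 = 2.256 × 3.08 = 6.949 s.
Total: 3.710 + 9.750 + 6.949 s.

Δt = 20.4 s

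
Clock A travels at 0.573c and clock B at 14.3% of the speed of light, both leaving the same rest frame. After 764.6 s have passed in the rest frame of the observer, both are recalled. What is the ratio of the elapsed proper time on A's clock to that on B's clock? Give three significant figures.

τ_A/τ_B = 0.828

A: γ = 1/√(1 − 0.573²) = 1/√0.6717 = 1.220. B: β = 0.143; γ = 1/√(1 − 0.143²) = 1/√0.9796 = 1.010.
τ_A/τ_B = γ_B/γ_A = 1.010/1.220 = 0.8281, so τ_A/τ_B = 0.8281.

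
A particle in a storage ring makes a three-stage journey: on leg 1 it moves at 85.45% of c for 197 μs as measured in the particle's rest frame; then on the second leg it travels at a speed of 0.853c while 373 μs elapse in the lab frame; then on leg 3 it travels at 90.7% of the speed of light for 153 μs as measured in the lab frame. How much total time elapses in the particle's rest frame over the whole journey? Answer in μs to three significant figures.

Leg 1: 197 μs is already measured in the particle's rest frame.
Leg 2: γ = 1/√(1 − 0.853²) = 1/√0.2724 = 1.916; τ_2 = 373/1.916 = 194.7 μs.
Leg 3: β = 0.907; γ = 1/√(1 − 0.907²) = 1/√0.1774 = 2.375; τ_3 = 153/2.375 = 64.43 μs.
Total: 197.0 + 194.7 + 64.43 μs.

τ = 456 μs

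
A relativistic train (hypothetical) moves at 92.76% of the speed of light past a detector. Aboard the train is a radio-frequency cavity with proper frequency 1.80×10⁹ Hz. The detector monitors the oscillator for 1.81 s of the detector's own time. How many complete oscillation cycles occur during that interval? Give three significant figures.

N = 1.22×10⁹

β = 0.9276; γ = 1/√(1 − 0.9276²) = 1/√0.1396 = 2.677
During 1.81 s of lab time, the oscillator's proper time advances by τ = Δt/γ = 1.81/2.677 = 0.6762 s = 6.762×10⁻¹ s.
N = f × τ = 1.80×10⁹ × 6.762×10⁻¹ = 1.217×10⁹.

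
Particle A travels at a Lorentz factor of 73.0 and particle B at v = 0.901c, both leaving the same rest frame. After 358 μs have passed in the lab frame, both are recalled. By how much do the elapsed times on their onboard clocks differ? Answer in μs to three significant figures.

A: γ = 73.0; τ_A = 358/73.00 = 4.904 μs.
B: γ = 1/√(1 − 0.901²) = 1/√0.1882 = 2.305; τ_B = 358/2.305 = 155.3 μs.

|τ_A − τ_B| = 150 μs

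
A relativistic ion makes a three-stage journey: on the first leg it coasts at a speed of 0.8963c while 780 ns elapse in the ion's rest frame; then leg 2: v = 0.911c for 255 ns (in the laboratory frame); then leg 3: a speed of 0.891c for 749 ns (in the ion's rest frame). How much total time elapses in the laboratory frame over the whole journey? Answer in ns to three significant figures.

Leg 1: γ = 1/√(1 − 0.8963²) = 1/√0.1966 = 2.255; Δt_1 = 2.255 × 780 = 1759 ns.
Leg 2: 255 ns is already measured in the laboratory frame.
Leg 3: γ = 1/√(1 − 0.891²) = 1/√0.2061 = 2.203; Δt_3 = 2.203 × 749 = 1650 ns.
Total: 1759 + 255.0 + 1650 ns.

Δt = 3660 ns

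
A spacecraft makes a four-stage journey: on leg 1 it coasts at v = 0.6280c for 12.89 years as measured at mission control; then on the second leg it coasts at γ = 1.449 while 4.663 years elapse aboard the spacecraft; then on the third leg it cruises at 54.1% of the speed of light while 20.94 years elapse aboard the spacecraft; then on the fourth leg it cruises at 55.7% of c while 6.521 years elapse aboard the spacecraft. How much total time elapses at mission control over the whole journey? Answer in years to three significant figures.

Δt = 52.4 years

Leg 1: 12.89 years is already measured at mission control.
Leg 2: γ = 1.449; Δt_2 = 1.449 × 4.663 = 6.757 years.
Leg 3: β = 0.541; γ = 1/√(1 − 0.541²) = 1/√0.7073 = 1.189; Δt_3 = 1.189 × 20.94 = 24.90 years.
Leg 4: β = 0.557; γ = 1/√(1 − 0.557²) = 1/√0.6898 = 1.204; Δt_4 = 1.204 × 6.521 = 7.852 years.
Total: 12.89 + 6.757 + 24.90 + 7.852 years.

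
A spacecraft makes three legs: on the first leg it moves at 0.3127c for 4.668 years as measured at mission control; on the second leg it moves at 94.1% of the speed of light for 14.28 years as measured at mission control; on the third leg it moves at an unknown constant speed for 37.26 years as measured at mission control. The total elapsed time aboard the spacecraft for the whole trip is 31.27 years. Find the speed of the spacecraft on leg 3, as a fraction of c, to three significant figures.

β = 0.807

Leg 1: γ = 1/√(1 − 0.3127²) = 1/√0.9022 = 1.053; τ_1 = 4.668/1.053 = 4.434 years.
Leg 2: β = 0.941; γ = 1/√(1 − 0.941²) = 1/√0.1145 = 2.955; τ_2 = 14.28/2.955 = 4.832 years.
Leg 3: speed unknown; τ_3 = 37.26/γ_3.
Total proper time: 4.434 + 4.832 + τ_3 = 31.27, so τ_3 = 31.27 − 9.266 = 22.00 years.
γ_3 = 37.26/22.00 = 1.693; β = √(1 − 1/γ²) = √0.6513.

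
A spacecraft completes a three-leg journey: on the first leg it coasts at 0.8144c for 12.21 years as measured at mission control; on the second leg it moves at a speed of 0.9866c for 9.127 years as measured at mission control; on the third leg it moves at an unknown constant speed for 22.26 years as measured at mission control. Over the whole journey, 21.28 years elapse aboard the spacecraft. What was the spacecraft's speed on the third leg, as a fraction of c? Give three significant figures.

Leg 1: γ = 1/√(1 − 0.8144²) = 1/√0.3368 = 1.723; τ_1 = 12.21/1.723 = 7.086 years.
Leg 2: γ = 1/√(1 − 0.9866²) = 1/√0.02662 = 6.129; τ_2 = 9.127/6.129 = 1.489 years.
Leg 3: speed unknown; τ_3 = 22.26/γ_3.
Total proper time: 7.086 + 1.489 + τ_3 = 21.28, so τ_3 = 21.28 − 8.575 = 12.71 years.
γ_3 = 22.26/12.71 = 1.752; β = √(1 − 1/γ²) = √0.6742.

β = 0.821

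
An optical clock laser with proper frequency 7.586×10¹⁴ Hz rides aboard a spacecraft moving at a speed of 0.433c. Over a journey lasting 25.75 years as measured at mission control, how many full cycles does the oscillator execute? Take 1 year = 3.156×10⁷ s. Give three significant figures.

γ = 1/√(1 − 0.433²) = 1/√0.8125 = 1.109
The oscillator's own cycle count is N = f × τ where τ is the proper time aboard the spacecraft. τ = Δt/γ = 25.75/1.109 = 23.21 years = 7.325×10⁸ s.
N = 7.586×10¹⁴ × 7.325×10⁸ = 5.557×10²³.

N = 5.56×10²³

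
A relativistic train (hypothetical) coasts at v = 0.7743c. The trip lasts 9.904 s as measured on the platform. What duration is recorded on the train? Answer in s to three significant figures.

τ = 6.27 s

γ = 1/√(1 − 0.7743²) = 1/√0.4005 = 1.580
The interval measured on the platform is the dilated one; the clock on the train measures the proper time τ = Δt/γ = 9.904/1.580 s.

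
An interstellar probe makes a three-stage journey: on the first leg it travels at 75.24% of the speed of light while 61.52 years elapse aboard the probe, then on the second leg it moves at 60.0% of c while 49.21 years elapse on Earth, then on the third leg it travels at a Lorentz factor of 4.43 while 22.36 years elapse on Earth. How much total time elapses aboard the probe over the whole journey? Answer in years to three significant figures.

τ = 106 years

Leg 1: 61.52 years is already measured aboard the probe.
Leg 2: β = 0.600; γ = 1/√(1 − 0.600²) = 1/√0.6400 = 1.250; τ_2 = 49.21/1.250 = 39.37 years.
Leg 3: γ = 4.43; τ_3 = 22.36/4.430 = 5.047 years.
Total: 61.52 + 39.37 + 5.047 years.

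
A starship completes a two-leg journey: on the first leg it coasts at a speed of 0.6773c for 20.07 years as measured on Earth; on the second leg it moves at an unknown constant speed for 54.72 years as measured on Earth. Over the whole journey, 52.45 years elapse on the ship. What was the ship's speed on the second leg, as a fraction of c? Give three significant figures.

Leg 1: γ = 1/√(1 − 0.6773²) = 1/√0.5413 = 1.359; τ_1 = 20.07/1.359 = 14.77 years.
Leg 2: speed unknown; τ_2 = 54.72/γ_2.
Total proper time: 14.77 + τ_2 = 52.45, so τ_2 = 52.45 − 14.77 = 37.68 years.
γ_2 = 54.72/37.68 = 1.452; β = √(1 − 1/γ²) = √0.5257.

β = 0.725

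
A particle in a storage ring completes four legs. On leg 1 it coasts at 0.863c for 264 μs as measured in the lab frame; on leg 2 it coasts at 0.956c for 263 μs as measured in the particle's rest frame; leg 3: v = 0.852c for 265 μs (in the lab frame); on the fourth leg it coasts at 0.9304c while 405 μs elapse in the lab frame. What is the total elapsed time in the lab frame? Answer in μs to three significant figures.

Δt = 1830 μs

Leg 1: 264 μs is already measured in the lab frame.
Leg 2: γ = 1/√(1 − 0.956²) = 1/√0.08606 = 3.409; Δt_2 = 3.409 × 263 = 896.5 μs.
Leg 3: 265 μs is already measured in the lab frame.
Leg 4: 405 μs is already measured in the lab frame.
Total: 264.0 + 896.5 + 265.0 + 405.0 μs.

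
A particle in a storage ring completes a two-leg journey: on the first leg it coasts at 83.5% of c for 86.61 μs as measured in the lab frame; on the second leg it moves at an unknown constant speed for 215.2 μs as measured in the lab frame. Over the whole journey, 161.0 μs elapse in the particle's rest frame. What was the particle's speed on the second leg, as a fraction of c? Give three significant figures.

Leg 1: β = 0.835; γ = 1/√(1 − 0.835²) = 1/√0.3028 = 1.817; τ_1 = 86.61/1.817 = 47.66 μs.
Leg 2: speed unknown; τ_2 = 215.2/γ_2.
Total proper time: 47.66 + τ_2 = 161.0, so τ_2 = 161.0 − 47.66 = 113.3 μs.
γ_2 = 215.2/113.3 = 1.899; β = √(1 − 1/γ²) = √0.7226.

β = 0.850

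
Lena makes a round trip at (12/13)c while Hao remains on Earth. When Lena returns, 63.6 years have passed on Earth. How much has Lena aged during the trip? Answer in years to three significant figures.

τ = 24.5 years

γ = 1/√(1 − (12/13)²) = 13/5 = 2.600
Lena's clock measures proper time along the trip: τ = Δt/γ = 63.6/2.600 years.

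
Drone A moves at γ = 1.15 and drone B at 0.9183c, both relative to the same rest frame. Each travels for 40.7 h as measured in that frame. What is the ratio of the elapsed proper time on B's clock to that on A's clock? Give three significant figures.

A: γ = 1.15. B: γ = 1/√(1 − 0.9183²) = 1/√0.1567 = 2.526.
τ_A/τ_B = γ_B/γ_A = 2.526/1.150 = 2.197, so τ_B/τ_A = 0.4553.

τ_B/τ_A = 0.455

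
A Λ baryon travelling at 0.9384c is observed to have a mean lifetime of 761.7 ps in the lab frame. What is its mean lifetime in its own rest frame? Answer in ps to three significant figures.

γ = 1/√(1 − 0.9384²) = 1/√0.1194 = 2.894
The lab-frame lifetime is the dilated interval; the proper lifetime is τ₀ = Δt/γ = 761.7/2.894 ps.

τ₀ = 263 ps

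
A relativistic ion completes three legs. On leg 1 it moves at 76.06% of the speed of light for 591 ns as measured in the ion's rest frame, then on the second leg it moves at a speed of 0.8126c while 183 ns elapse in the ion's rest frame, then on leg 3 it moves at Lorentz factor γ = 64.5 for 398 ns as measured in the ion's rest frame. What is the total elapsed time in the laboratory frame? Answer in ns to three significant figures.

Leg 1: β = 0.7606; γ = 1/√(1 − 0.7606²) = 1/√0.4215 = 1.540; Δt_1 = 1.540 × 591 = 910.3 ns.
Leg 2: γ = 1/√(1 − 0.8126²) = 1/√0.3397 = 1.716; Δt_2 = 1.716 × 183 = 314.0 ns.
Leg 3: γ = 64.5; Δt_3 = 64.50 × 398 = 2.567×10⁴ ns.
Total: 910.3 + 314.0 + 2.567×10⁴ ns.

Δt = 2.69×10⁴ ns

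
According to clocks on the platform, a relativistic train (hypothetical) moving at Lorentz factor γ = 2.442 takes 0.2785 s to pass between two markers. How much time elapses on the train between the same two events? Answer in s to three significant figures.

τ = 0.114 s

γ = 2.442
The interval measured on the platform is the dilated one; the clock on the train measures the proper time τ = Δt/γ = 0.2785/2.442 s.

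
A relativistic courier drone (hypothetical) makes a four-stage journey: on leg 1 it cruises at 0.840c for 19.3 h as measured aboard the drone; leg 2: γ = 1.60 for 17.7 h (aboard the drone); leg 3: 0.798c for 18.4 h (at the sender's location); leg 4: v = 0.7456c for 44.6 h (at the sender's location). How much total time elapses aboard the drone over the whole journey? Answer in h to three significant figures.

Leg 1: 19.3 h is already measured aboard the drone.
Leg 2: 17.7 h is already measured aboard the drone.
Leg 3: γ = 1/√(1 − 0.798²) = 1/√0.3632 = 1.659; τ_3 = 18.4/1.659 = 11.09 h.
Leg 4: γ = 1/√(1 − 0.7456²) = 1/√0.4441 = 1.501; τ_4 = 44.6/1.501 = 29.72 h.
Total: 19.30 + 17.70 + 11.09 + 29.72 h.

τ = 77.8 h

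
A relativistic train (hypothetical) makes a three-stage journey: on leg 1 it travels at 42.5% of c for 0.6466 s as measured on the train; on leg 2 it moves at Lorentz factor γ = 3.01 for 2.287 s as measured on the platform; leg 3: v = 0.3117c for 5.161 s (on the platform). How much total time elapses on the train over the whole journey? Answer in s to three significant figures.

τ = 6.31 s

Leg 1: 0.6466 s is already measured on the train.
Leg 2: γ = 3.01; τ_2 = 2.287/3.010 = 0.7598 s.
Leg 3: γ = 1/√(1 − 0.3117²) = 1/√0.9028 = 1.052; τ_3 = 5.161/1.052 = 4.904 s.
Total: 0.6466 + 0.7598 + 4.904 s.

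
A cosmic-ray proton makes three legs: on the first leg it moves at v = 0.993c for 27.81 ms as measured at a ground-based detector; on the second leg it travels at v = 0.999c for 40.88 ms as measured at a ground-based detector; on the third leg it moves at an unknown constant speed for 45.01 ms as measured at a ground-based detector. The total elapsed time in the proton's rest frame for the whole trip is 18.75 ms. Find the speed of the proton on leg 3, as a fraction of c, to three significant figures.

β = 0.953

Leg 1: γ = 1/√(1 − 0.993²) = 1/√0.01395 = 8.466; τ_1 = 27.81/8.466 = 3.285 ms.
Leg 2: γ = 1/√(1 − 0.999²) = 1/√0.001999 = 22.37; τ_2 = 40.88/22.37 = 1.828 ms.
Leg 3: speed unknown; τ_3 = 45.01/γ_3.
Total proper time: 3.285 + 1.828 + τ_3 = 18.75, so τ_3 = 18.75 − 5.113 = 13.64 ms.
γ_3 = 45.01/13.64 = 3.300; β = √(1 − 1/γ²) = √0.9082.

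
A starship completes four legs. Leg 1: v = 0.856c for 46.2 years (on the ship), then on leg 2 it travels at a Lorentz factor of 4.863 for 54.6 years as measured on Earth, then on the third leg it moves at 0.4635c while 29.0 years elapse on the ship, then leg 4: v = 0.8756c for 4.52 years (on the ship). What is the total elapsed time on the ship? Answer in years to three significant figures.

Leg 1: 46.2 years is already measured on the ship.
Leg 2: γ = 4.863; τ_2 = 54.6/4.863 = 11.23 years.
Leg 3: 29.0 years is already measured on the ship.
Leg 4: 4.52 years is already measured on the ship.
Total: 46.20 + 11.23 + 29.00 + 4.520 years.

τ = 90.9 years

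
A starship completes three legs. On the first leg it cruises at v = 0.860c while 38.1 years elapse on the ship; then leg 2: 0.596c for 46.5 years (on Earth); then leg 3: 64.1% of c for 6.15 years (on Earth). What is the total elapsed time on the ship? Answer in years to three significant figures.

τ = 80.2 years

Leg 1: 38.1 years is already measured on the ship.
Leg 2: γ = 1/√(1 − 0.596²) = 1/√0.6448 = 1.245; τ_2 = 46.5/1.245 = 37.34 years.
Leg 3: β = 0.641; γ = 1/√(1 − 0.641²) = 1/√0.5891 = 1.303; τ_3 = 6.15/1.303 = 4.720 years.
Total: 38.10 + 37.34 + 4.720 years.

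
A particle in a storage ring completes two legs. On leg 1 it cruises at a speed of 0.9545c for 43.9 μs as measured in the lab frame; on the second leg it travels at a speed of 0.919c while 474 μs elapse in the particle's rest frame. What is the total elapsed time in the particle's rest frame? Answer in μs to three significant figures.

Leg 1: γ = 1/√(1 − 0.9545²) = 1/√0.08893 = 3.353; τ_1 = 43.9/3.353 = 13.09 μs.
Leg 2: 474 μs is already measured in the particle's rest frame.
Total: 13.09 + 474.0 μs.

τ = 487 μs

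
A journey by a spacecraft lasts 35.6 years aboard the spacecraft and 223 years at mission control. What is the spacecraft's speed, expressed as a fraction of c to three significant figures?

The proper time is measured aboard the spacecraft (both events occur at the spacecraft's location); Δt is measured at mission control. γ = Δt/τ = 223/35.6 = 6.264.
β = √(1 − 1/γ²) = √(1 − 0.02549) = √0.9745

β = 0.987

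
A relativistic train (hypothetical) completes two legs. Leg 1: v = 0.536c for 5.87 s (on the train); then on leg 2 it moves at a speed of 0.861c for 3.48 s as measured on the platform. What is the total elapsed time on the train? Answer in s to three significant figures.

τ = 7.64 s

Leg 1: 5.87 s is already measured on the train.
Leg 2: γ = 1/√(1 − 0.861²) = 1/√0.2587 = 1.966; τ_2 = 3.48/1.966 = 1.770 s.
Total: 5.870 + 1.770 s.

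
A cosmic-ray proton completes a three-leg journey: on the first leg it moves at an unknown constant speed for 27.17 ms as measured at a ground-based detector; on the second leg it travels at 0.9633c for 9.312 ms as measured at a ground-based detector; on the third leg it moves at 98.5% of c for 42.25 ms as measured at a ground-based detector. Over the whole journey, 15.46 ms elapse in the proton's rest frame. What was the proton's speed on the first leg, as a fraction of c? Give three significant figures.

β = 0.978

Leg 1: speed unknown; τ_1 = 27.17/γ_1.
Leg 2: γ = 1/√(1 − 0.9633²) = 1/√0.07205 = 3.725; τ_2 = 9.312/3.725 = 2.500 ms.
Leg 3: β = 0.985; γ = 1/√(1 − 0.985²) = 1/√0.02977 = 5.795; τ_3 = 42.25/5.795 = 7.290 ms.
Total proper time: τ_1 + 2.500 + 7.290 = 15.46, so τ_1 = 15.46 − 9.790 = 5.670 ms.
γ_1 = 27.17/5.670 = 4.792; β = √(1 − 1/γ²) = √0.9565.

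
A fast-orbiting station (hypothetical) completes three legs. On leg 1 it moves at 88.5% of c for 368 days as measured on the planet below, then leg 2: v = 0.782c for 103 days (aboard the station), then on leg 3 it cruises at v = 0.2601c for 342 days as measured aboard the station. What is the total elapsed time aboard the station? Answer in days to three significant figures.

τ = 616 days

Leg 1: β = 0.885; γ = 1/√(1 − 0.885²) = 1/√0.2168 = 2.148; τ_1 = 368/2.148 = 171.3 days.
Leg 2: 103 days is already measured aboard the station.
Leg 3: 342 days is already measured aboard the station.
Total: 171.3 + 103.0 + 342.0 days.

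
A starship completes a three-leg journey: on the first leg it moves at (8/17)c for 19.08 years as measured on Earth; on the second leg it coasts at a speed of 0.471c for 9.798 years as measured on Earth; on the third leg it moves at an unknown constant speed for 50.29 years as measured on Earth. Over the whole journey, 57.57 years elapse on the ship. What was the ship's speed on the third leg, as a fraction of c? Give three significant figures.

β = 0.770

Leg 1: γ = 1/√(1 − (8/17)²) = 17/15 ≈ 1.133; τ_1 = 19.08/1.133 = 16.84 years.
Leg 2: γ = 1/√(1 − 0.471²) = 1/√0.7782 = 1.134; τ_2 = 9.798/1.134 = 8.643 years.
Leg 3: speed unknown; τ_3 = 50.29/γ_3.
Total proper time: 16.84 + 8.643 + τ_3 = 57.57, so τ_3 = 57.57 − 25.48 = 32.09 years.
γ_3 = 50.29/32.09 = 1.567; β = √(1 − 1/γ²) = √0.5928.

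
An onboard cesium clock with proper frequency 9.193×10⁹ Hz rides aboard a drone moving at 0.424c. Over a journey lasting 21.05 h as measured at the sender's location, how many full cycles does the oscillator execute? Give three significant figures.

γ = 1/√(1 − 0.424²) = 1/√0.8202 = 1.104
The oscillator's own cycle count is N = f × τ where τ is the proper time aboard the drone. τ = Δt/γ = 21.05/1.104 = 19.06 h = 6.863×10⁴ s.
N = 9.193×10⁹ × 6.863×10⁴ = 6.309×10¹⁴.

N = 6.31×10¹⁴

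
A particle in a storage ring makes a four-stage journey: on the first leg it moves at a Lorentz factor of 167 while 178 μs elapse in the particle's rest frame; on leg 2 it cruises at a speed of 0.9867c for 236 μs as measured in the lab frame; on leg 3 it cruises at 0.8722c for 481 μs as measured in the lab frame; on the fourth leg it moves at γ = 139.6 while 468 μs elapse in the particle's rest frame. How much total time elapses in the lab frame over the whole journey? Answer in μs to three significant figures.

Leg 1: γ = 167; Δt_1 = 167.0 × 178 = 2.973×10⁴ μs.
Leg 2: 236 μs is already measured in the lab frame.
Leg 3: 481 μs is already measured in the lab frame.
Leg 4: γ = 139.6; Δt_4 = 139.6 × 468 = 6.533×10⁴ μs.
Total: 2.973×10⁴ + 236.0 + 481.0 + 6.533×10⁴ μs.

Δt = 9.58×10⁴ μs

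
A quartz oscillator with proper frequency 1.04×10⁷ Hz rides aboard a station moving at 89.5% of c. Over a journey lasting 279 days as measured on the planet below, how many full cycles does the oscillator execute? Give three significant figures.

β = 0.895; γ = 1/√(1 − 0.895²) = 1/√0.1990 = 2.242
The oscillator's own cycle count is N = f × τ where τ is the proper time aboard the station. τ = Δt/γ = 279/2.242 = 124.5 days = 1.075×10⁷ s.
N = 1.04×10⁷ × 1.075×10⁷ = 1.118×10¹⁴.

N = 1.12×10¹⁴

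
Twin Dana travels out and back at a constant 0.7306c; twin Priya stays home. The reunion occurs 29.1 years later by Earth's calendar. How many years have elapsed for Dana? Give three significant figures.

τ = 19.9 years

γ = 1/√(1 − 0.7306²) = 1/√0.4662 = 1.465
Dana's clock measures proper time along the trip: τ = Δt/γ = 29.1/1.465 years.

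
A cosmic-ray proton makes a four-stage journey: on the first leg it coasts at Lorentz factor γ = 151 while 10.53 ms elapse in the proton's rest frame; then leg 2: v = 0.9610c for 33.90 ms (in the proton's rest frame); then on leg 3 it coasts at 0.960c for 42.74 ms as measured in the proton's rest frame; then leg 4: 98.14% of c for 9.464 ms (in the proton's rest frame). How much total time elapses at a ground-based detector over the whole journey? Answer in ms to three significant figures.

Δt = 1910 ms

Leg 1: γ = 151; Δt_1 = 151.0 × 10.53 = 1590 ms.
Leg 2: γ = 1/√(1 − 0.9610²) = 1/√0.07648 = 3.616; Δt_2 = 3.616 × 33.90 = 122.6 ms.
Leg 3: γ = 1/√(1 − 0.960²) = 25/7 ≈ 3.571; Δt_3 = 3.571 × 42.74 = 152.6 ms.
Leg 4: β = 0.9814; γ = 1/√(1 − 0.9814²) = 1/√0.03685 = 5.209; Δt_4 = 5.209 × 9.464 = 49.30 ms.
Total: 1590 + 122.6 + 152.6 + 49.30 ms.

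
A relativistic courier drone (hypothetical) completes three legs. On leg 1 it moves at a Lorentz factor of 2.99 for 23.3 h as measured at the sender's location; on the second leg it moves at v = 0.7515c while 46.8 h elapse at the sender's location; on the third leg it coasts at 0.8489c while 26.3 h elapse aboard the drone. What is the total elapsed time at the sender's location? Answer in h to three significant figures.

Δt = 120 h

Leg 1: 23.3 h is already measured at the sender's location.
Leg 2: 46.8 h is already measured at the sender's location.
Leg 3: γ = 1/√(1 − 0.8489²) = 1/√0.2794 = 1.892; Δt_3 = 1.892 × 26.3 = 49.76 h.
Total: 23.30 + 46.80 + 49.76 h.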